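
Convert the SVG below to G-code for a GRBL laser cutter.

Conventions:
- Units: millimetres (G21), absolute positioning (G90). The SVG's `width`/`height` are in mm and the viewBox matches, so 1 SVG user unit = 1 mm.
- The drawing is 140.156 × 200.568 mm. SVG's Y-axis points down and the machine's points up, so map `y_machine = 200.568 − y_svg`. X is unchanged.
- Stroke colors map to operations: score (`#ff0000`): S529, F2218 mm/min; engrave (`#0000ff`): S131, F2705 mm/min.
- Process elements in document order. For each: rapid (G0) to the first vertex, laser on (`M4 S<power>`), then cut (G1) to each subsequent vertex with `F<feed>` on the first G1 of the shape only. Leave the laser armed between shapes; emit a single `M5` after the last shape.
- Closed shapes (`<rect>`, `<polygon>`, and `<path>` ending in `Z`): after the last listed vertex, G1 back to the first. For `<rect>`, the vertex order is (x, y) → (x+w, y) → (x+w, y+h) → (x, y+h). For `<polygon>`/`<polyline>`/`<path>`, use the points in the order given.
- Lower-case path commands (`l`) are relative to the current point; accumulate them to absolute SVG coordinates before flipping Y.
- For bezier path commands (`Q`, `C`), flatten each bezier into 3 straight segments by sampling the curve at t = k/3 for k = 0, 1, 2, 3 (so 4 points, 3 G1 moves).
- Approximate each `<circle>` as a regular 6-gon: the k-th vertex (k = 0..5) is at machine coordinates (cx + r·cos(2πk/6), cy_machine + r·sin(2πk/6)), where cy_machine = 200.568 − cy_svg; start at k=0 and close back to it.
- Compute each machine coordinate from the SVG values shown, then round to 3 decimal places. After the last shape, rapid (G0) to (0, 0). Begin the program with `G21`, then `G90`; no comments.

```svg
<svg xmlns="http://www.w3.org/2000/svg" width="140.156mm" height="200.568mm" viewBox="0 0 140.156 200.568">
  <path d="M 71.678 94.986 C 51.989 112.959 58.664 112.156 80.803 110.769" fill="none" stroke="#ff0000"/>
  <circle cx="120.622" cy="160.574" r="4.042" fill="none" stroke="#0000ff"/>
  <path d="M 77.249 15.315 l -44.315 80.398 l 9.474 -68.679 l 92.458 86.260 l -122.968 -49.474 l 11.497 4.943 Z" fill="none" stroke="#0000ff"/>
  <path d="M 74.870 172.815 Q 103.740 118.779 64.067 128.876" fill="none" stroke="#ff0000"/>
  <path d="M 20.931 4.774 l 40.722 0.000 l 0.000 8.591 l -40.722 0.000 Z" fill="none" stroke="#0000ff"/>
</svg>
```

viewBox `0 0 140.156 200.568` with mm width/height → 1 unit = 1 mm. Flip: y_m = 200.568 − y_svg.

**Shape 1** — `<path>` cubic bezier, stroke `#ff0000` → score (S529, F2218). Control points (SVG): P0=(71.678,94.986), P1=(51.989,112.959), P2=(58.664,112.156), P3=(80.803,110.769); sampled at t=k/3. Machine vertices: (71.678,105.582) → (60.373,93.194) → (64.222,89.280) → (80.803,89.799). Open path.

**Shape 2** — `<circle>` circle, stroke `#0000ff` → engrave (S131, F2705). Machine vertices: (124.664,39.994) → (122.643,43.494) → (118.601,43.494) → (116.580,39.994) → (118.601,36.494) → (122.643,36.494) → (124.664,39.994). Closed: final G1 returns to the first vertex.

**Shape 3** — `<path>` closed polygon, stroke `#0000ff` → engrave (S131, F2705). Machine vertices: (77.249,185.253) → (32.934,104.855) → (42.408,173.534) → (134.866,87.274) → (11.898,136.748) → (23.395,131.805) → (77.249,185.253). Closed: final G1 returns to the first vertex.

**Shape 4** — `<path>` quadratic bezier, stroke `#ff0000` → score (S529, F2218). Control points (SVG): P0=(74.870,172.815), P1=(103.740,118.779), P2=(64.067,128.876); sampled at t=k/3. Machine vertices: (74.870,27.753) → (86.501,56.651) → (82.900,71.297) → (64.067,71.692). Open path.

**Shape 5** — `<path>` rectangle, stroke `#0000ff` → engrave (S131, F2705). Machine vertices: (20.931,195.794) → (61.653,195.794) → (61.653,187.203) → (20.931,187.203) → (20.931,195.794). Closed: final G1 returns to the first vertex.

G21
G90
G0 X71.678 Y105.582
M4 S529
G1 X60.373 Y93.194 F2218
G1 X64.222 Y89.280
G1 X80.803 Y89.799
G0 X124.664 Y39.994
M4 S131
G1 X122.643 Y43.494 F2705
G1 X118.601 Y43.494
G1 X116.580 Y39.994
G1 X118.601 Y36.494
G1 X122.643 Y36.494
G1 X124.664 Y39.994
G0 X77.249 Y185.253
M4 S131
G1 X32.934 Y104.855 F2705
G1 X42.408 Y173.534
G1 X134.866 Y87.274
G1 X11.898 Y136.748
G1 X23.395 Y131.805
G1 X77.249 Y185.253
G0 X74.870 Y27.753
M4 S529
G1 X86.501 Y56.651 F2218
G1 X82.900 Y71.297
G1 X64.067 Y71.692
G0 X20.931 Y195.794
M4 S131
G1 X61.653 Y195.794 F2705
G1 X61.653 Y187.203
G1 X20.931 Y187.203
G1 X20.931 Y195.794
M5
G0 X0.000 Y0.000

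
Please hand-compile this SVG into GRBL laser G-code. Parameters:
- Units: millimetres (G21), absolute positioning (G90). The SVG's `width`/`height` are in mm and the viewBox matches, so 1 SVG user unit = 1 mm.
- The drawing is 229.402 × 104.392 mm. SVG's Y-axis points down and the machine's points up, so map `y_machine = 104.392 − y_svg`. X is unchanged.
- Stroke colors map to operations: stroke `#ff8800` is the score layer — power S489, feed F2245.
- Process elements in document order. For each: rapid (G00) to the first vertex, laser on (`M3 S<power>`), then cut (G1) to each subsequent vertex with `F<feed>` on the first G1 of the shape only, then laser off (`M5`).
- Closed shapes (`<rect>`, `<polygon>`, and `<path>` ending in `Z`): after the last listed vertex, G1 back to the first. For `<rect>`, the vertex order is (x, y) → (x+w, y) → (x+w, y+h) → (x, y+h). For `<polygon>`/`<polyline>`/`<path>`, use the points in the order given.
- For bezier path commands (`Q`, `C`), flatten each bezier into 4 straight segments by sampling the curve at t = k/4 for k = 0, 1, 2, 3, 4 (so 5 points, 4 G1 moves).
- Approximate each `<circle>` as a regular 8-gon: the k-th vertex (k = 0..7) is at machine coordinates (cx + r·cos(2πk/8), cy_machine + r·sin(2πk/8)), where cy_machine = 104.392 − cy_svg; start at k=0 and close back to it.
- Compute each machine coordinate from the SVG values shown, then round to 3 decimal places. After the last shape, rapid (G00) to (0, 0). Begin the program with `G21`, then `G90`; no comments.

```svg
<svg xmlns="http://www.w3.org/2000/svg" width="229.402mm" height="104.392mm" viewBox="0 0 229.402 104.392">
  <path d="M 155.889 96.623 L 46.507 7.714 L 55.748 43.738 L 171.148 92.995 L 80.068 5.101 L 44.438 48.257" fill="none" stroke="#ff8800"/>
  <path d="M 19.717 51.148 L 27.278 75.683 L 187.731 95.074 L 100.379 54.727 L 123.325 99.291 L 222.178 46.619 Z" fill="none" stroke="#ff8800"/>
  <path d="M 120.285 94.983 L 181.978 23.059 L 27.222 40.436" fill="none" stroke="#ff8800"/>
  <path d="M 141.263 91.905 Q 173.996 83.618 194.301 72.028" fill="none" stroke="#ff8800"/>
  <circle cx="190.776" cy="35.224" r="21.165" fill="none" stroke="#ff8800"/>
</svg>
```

G21
G90
G00 X155.889 Y7.769
M3 S489
G1 X46.507 Y96.678 F2245
G1 X55.748 Y60.654
G1 X171.148 Y11.397
G1 X80.068 Y99.291
G1 X44.438 Y56.135
M5
G00 X19.717 Y53.244
M3 S489
G1 X27.278 Y28.709 F2245
G1 X187.731 Y9.318
G1 X100.379 Y49.665
G1 X123.325 Y5.101
G1 X222.178 Y57.773
G1 X19.717 Y53.244
M5
G00 X120.285 Y9.409
M3 S489
G1 X181.978 Y81.333 F2245
G1 X27.222 Y63.956
M5
G00 X141.263 Y12.487
M3 S489
G1 X156.853 Y16.837 F2245
G1 X170.889 Y21.600
G1 X183.372 Y26.775
G1 X194.301 Y32.364
M5
G00 X211.941 Y69.168
M3 S489
G1 X205.742 Y84.134 F2245
G1 X190.776 Y90.333
G1 X175.810 Y84.134
G1 X169.611 Y69.168
G1 X175.810 Y54.202
G1 X190.776 Y48.003
G1 X205.742 Y54.202
G1 X211.941 Y69.168
M5
G00 X0.000 Y0.000

Since the viewBox matches the mm dimensions, user units are millimetres directly. The only transform is the Y-flip y_m = 104.392 − y_svg.

Shape 1 is a open polyline drawn with `<path>`. Its stroke #ff8800 means score at S489, F2245. After flipping Y the toolpath is (155.889,7.769) → (46.507,96.678) → (55.748,60.654) → (171.148,11.397) → (80.068,99.291) → (44.438,56.135).

Shape 2 is a closed polygon drawn with `<path>`. Its stroke #ff8800 means score at S489, F2245. After flipping Y the toolpath is (19.717,53.244) → (27.278,28.709) → (187.731,9.318) → (100.379,49.665) → (123.325,5.101) → (222.178,57.773) → (19.717,53.244), returning to the start.

Shape 3 is a open polyline drawn with `<path>`. Its stroke #ff8800 means score at S489, F2245. After flipping Y the toolpath is (120.285,9.409) → (181.978,81.333) → (27.222,63.956).

Shape 4 is a quadratic bezier drawn with `<path>`. Its stroke #ff8800 means score at S489, F2245. After flipping Y the toolpath is (141.263,12.487) → (156.853,16.837) → (170.889,21.600) → (183.372,26.775) → (194.301,32.364).

Shape 5 is a circle drawn with `<circle>`. Its stroke #ff8800 means score at S489, F2245. After flipping Y the toolpath is (211.941,69.168) → (205.742,84.134) → (190.776,90.333) → (175.810,84.134) → (169.611,69.168) → (175.810,54.202) → (190.776,48.003) → (205.742,54.202) → (211.941,69.168), returning to the start.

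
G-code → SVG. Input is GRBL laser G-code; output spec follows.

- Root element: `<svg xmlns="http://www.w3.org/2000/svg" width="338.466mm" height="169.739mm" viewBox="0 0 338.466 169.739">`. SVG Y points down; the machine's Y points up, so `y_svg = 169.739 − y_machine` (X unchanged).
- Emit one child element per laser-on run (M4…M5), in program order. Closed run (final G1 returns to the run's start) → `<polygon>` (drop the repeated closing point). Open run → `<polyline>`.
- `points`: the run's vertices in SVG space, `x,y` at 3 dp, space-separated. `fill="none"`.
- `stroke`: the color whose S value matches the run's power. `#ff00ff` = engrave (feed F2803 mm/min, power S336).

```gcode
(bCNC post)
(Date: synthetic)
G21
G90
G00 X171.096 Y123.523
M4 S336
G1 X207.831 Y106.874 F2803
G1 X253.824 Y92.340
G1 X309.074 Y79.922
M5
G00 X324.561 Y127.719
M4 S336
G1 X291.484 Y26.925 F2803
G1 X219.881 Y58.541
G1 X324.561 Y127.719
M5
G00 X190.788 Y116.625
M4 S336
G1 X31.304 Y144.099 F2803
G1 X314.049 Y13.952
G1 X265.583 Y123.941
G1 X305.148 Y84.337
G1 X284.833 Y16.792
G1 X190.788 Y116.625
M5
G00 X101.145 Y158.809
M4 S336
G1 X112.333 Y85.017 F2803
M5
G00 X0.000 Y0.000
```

Each laser-on run becomes one SVG element. Flip Y back into SVG space with y_svg = 169.739 − y_machine. Every run uses S336, so all elements get stroke `#ff00ff` (engrave).

Run 1: The run is open, so emit a `<polyline>` with points (Y-flipped): 171.096,46.216 207.831,62.865 253.824,77.399 309.074,89.817.

Run 2: The run returns to its start, so emit a `<polygon>` with points (Y-flipped): 324.561,42.020 291.484,142.814 219.881,111.198.

Run 3: The run returns to its start, so emit a `<polygon>` with points (Y-flipped): 190.788,53.114 31.304,25.640 314.049,155.787 265.583,45.798 305.148,85.402 284.833,152.947.

Run 4: The run is open, so emit a `<polyline>` with points (Y-flipped): 101.145,10.930 112.333,84.722.

<svg xmlns="http://www.w3.org/2000/svg" width="338.466mm" height="169.739mm" viewBox="0 0 338.466 169.739">
  <polyline points="171.096,46.216 207.831,62.865 253.824,77.399 309.074,89.817" fill="none" stroke="#ff00ff"/>
  <polygon points="324.561,42.020 291.484,142.814 219.881,111.198" fill="none" stroke="#ff00ff"/>
  <polygon points="190.788,53.114 31.304,25.640 314.049,155.787 265.583,45.798 305.148,85.402 284.833,152.947" fill="none" stroke="#ff00ff"/>
  <polyline points="101.145,10.930 112.333,84.722" fill="none" stroke="#ff00ff"/>
</svg>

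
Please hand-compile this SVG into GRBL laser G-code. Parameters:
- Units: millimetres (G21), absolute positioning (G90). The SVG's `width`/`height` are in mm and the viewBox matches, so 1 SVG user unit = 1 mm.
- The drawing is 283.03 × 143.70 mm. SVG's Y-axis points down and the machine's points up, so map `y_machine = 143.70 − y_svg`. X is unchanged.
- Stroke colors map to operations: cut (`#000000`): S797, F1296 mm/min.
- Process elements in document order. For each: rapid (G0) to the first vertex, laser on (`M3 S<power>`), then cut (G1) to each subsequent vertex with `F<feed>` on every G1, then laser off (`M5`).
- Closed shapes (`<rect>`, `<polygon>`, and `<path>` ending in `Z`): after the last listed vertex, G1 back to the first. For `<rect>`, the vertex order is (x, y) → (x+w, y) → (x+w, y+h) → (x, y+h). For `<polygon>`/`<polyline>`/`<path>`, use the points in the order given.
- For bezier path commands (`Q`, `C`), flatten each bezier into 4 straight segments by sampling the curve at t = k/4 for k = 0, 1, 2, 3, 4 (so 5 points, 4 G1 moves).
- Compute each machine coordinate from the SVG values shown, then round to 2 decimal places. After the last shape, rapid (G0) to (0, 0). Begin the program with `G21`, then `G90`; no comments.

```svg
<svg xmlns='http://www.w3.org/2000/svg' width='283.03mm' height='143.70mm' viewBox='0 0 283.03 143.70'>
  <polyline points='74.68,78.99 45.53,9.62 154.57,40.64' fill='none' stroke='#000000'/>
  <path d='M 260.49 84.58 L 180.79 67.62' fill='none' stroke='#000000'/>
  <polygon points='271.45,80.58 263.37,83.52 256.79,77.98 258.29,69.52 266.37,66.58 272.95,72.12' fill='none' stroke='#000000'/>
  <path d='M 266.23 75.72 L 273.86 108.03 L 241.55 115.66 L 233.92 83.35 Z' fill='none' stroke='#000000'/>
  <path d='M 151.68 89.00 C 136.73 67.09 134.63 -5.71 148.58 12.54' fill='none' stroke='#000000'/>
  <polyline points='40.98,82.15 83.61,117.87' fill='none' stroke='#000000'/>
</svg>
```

1 u = 1 mm; y_m = 143.70 − y.

[1] `<polyline>` open polyline, #000000→cut S797 F1296: (74.68,64.71) → (45.53,134.08) → (154.57,103.06)

[2] `<path>` line segment, #000000→cut S797 F1296: (260.49,59.12) → (180.79,76.08)

[3] `<polygon>` regular polygon, #000000→cut S797 F1296: (271.45,63.12) → (263.37,60.18) → (256.79,65.72) → (258.29,74.18) → (266.37,77.12) → (272.95,71.58) → (271.45,63.12) (closed)

[4] `<path>` regular polygon, #000000→cut S797 F1296: (266.23,67.98) → (273.86,35.67) → (241.55,28.04) → (233.92,60.35) → (266.23,67.98) (closed)

[5] `<path>` cubic bezier, #000000→cut S797 F1296: (151.68,54.70) → (142.93,78.46) → (139.29,107.99) → (141.08,129.99) → (148.58,131.16)

[6] `<polyline>` line segment, #000000→cut S797 F1296: (40.98,61.55) → (83.61,25.83)

G21
G90
G0 X74.68 Y64.71
M3 S797
G1 X45.53 Y134.08 F1296
G1 X154.57 Y103.06 F1296
M5
G0 X260.49 Y59.12
M3 S797
G1 X180.79 Y76.08 F1296
M5
G0 X271.45 Y63.12
M3 S797
G1 X263.37 Y60.18 F1296
G1 X256.79 Y65.72 F1296
G1 X258.29 Y74.18 F1296
G1 X266.37 Y77.12 F1296
G1 X272.95 Y71.58 F1296
G1 X271.45 Y63.12 F1296
M5
G0 X266.23 Y67.98
M3 S797
G1 X273.86 Y35.67 F1296
G1 X241.55 Y28.04 F1296
G1 X233.92 Y60.35 F1296
G1 X266.23 Y67.98 F1296
M5
G0 X151.68 Y54.70
M3 S797
G1 X142.93 Y78.46 F1296
G1 X139.29 Y107.99 F1296
G1 X141.08 Y129.99 F1296
G1 X148.58 Y131.16 F1296
M5
G0 X40.98 Y61.55
M3 S797
G1 X83.61 Y25.83 F1296
M5
G0 X0.00 Y0.00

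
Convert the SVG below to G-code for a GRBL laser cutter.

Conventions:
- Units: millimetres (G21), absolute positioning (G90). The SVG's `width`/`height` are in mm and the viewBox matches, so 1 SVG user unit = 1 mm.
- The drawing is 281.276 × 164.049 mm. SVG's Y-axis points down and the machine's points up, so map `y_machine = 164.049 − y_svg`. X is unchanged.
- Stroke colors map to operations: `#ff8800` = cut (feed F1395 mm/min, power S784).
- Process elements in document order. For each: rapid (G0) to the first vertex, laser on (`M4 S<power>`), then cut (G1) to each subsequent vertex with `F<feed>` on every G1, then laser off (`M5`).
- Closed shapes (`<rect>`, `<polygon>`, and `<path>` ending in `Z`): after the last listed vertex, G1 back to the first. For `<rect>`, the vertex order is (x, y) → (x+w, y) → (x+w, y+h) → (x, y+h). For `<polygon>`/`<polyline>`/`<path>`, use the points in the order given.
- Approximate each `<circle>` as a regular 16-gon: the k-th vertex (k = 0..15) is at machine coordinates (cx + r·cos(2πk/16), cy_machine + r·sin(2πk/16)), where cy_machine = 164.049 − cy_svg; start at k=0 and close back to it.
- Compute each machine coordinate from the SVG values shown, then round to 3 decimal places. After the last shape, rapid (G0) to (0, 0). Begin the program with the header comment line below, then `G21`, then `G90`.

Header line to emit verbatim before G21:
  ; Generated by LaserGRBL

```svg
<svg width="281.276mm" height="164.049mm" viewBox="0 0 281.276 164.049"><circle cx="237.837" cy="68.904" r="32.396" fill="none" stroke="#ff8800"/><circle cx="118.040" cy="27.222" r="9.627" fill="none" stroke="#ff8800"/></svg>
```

Since the viewBox matches the mm dimensions, user units are millimetres directly. The only transform is the Y-flip y_m = 164.049 − y_svg.

Shape 1 is a circle drawn with `<circle>`. Its stroke #ff8800 means cut at S784, F1395. After flipping Y the toolpath is (270.233,95.145) → (267.767,107.542) → (260.744,118.052) → (250.234,125.075) → (237.837,127.541) → (225.440,125.075) → (214.930,118.052) → (207.907,107.542) → (205.441,95.145) → (207.907,82.748) → (214.930,72.238) → (225.440,65.215) → (237.837,62.749) → (250.234,65.215) → (260.744,72.238) → (267.767,82.748) → (270.233,95.145), returning to the start.

Shape 2 is a circle drawn with `<circle>`. Its stroke #ff8800 means cut at S784, F1395. After flipping Y the toolpath is (127.667,136.827) → (126.934,140.511) → (124.847,143.634) → (121.724,145.721) → (118.040,146.454) → (114.356,145.721) → (111.233,143.634) → (109.146,140.511) → (108.413,136.827) → (109.146,133.143) → (111.233,130.020) → (114.356,127.933) → (118.040,127.200) → (121.724,127.933) → (124.847,130.020) → (126.934,133.143) → (127.667,136.827), returning to the start.

; Generated by LaserGRBL
G21
G90
G0 X270.233 Y95.145
M4 S784
G1 X267.767 Y107.542 F1395
G1 X260.744 Y118.052 F1395
G1 X250.234 Y125.075 F1395
G1 X237.837 Y127.541 F1395
G1 X225.440 Y125.075 F1395
G1 X214.930 Y118.052 F1395
G1 X207.907 Y107.542 F1395
G1 X205.441 Y95.145 F1395
G1 X207.907 Y82.748 F1395
G1 X214.930 Y72.238 F1395
G1 X225.440 Y65.215 F1395
G1 X237.837 Y62.749 F1395
G1 X250.234 Y65.215 F1395
G1 X260.744 Y72.238 F1395
G1 X267.767 Y82.748 F1395
G1 X270.233 Y95.145 F1395
M5
G0 X127.667 Y136.827
M4 S784
G1 X126.934 Y140.511 F1395
G1 X124.847 Y143.634 F1395
G1 X121.724 Y145.721 F1395
G1 X118.040 Y146.454 F1395
G1 X114.356 Y145.721 F1395
G1 X111.233 Y143.634 F1395
G1 X109.146 Y140.511 F1395
G1 X108.413 Y136.827 F1395
G1 X109.146 Y133.143 F1395
G1 X111.233 Y130.020 F1395
G1 X114.356 Y127.933 F1395
G1 X118.040 Y127.200 F1395
G1 X121.724 Y127.933 F1395
G1 X124.847 Y130.020 F1395
G1 X126.934 Y133.143 F1395
G1 X127.667 Y136.827 F1395
M5
G0 X0.000 Y0.000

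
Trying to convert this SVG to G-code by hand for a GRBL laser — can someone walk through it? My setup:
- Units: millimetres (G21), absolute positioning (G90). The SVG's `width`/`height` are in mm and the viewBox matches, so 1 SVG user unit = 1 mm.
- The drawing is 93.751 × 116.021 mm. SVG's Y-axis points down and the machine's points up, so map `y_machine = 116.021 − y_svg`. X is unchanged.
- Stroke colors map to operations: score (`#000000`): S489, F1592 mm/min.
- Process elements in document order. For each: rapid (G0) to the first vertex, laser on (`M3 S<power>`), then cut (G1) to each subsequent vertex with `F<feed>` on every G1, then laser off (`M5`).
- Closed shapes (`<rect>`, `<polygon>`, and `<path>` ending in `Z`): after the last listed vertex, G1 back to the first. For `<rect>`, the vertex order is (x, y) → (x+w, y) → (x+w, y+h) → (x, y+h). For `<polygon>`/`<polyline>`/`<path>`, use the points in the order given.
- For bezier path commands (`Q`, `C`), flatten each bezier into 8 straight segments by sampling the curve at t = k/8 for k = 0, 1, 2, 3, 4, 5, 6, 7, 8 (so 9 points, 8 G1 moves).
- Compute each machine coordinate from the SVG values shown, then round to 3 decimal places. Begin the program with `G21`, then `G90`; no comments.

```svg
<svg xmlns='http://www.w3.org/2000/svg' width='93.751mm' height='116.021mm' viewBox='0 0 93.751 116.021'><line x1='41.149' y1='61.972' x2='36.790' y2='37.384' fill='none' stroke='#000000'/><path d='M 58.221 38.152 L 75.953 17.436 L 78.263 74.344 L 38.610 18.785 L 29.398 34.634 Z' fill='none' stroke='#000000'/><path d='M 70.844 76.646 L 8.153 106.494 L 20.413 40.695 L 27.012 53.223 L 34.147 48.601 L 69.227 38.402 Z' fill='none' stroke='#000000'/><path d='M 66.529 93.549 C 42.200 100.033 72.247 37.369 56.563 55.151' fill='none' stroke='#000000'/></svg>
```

G21
G90
G0 X41.149 Y54.049
M3 S489
G1 X36.790 Y78.637 F1592
M5
G0 X58.221 Y77.869
M3 S489
G1 X75.953 Y98.585 F1592
G1 X78.263 Y41.677 F1592
G1 X38.610 Y97.236 F1592
G1 X29.398 Y81.387 F1592
G1 X58.221 Y77.869 F1592
M5
G0 X70.844 Y39.375
M3 S489
G1 X8.153 Y9.527 F1592
G1 X20.413 Y75.326 F1592
G1 X27.012 Y62.798 F1592
G1 X34.147 Y67.420 F1592
G1 X69.227 Y77.619 F1592
G1 X70.844 Y39.375 F1592
M5
G0 X66.529 Y22.472
M3 S489
G1 X59.759 Y22.990 F1592
G1 X56.914 Y28.237 F1592
G1 X56.820 Y36.461 F1592
G1 X58.304 Y45.908 F1592
G1 X60.194 Y54.825 F1592
G1 X61.316 Y61.460 F1592
G1 X60.496 Y64.060 F1592
G1 X56.563 Y60.870 F1592
M5

viewBox `0 0 93.751 116.021` with mm width/height → 1 unit = 1 mm. Flip: y_m = 116.021 − y_svg.

**Shape 1** — `<line>` line segment, stroke `#000000` → score (S489, F1592). Machine vertices: (41.149,54.049) → (36.790,78.637). Open path.

**Shape 2** — `<path>` closed polygon, stroke `#000000` → score (S489, F1592). Machine vertices: (58.221,77.869) → (75.953,98.585) → (78.263,41.677) → (38.610,97.236) → (29.398,81.387) → (58.221,77.869). Closed: final G1 returns to the first vertex.

**Shape 3** — `<path>` closed polygon, stroke `#000000` → score (S489, F1592). Machine vertices: (70.844,39.375) → (8.153,9.527) → (20.413,75.326) → (27.012,62.798) → (34.147,67.420) → (69.227,77.619) → (70.844,39.375). Closed: final G1 returns to the first vertex.

**Shape 4** — `<path>` cubic bezier, stroke `#000000` → score (S489, F1592). Control points (SVG): P0=(66.529,93.549), P1=(42.200,100.033), P2=(72.247,37.369), P3=(56.563,55.151); sampled at t=k/8. Machine vertices: (66.529,22.472) → (59.759,22.990) → (56.914,28.237) → (56.820,36.461) → (58.304,45.908) → (60.194,54.825) → (61.316,61.460) → (60.496,64.060) → (56.563,60.870). Open path.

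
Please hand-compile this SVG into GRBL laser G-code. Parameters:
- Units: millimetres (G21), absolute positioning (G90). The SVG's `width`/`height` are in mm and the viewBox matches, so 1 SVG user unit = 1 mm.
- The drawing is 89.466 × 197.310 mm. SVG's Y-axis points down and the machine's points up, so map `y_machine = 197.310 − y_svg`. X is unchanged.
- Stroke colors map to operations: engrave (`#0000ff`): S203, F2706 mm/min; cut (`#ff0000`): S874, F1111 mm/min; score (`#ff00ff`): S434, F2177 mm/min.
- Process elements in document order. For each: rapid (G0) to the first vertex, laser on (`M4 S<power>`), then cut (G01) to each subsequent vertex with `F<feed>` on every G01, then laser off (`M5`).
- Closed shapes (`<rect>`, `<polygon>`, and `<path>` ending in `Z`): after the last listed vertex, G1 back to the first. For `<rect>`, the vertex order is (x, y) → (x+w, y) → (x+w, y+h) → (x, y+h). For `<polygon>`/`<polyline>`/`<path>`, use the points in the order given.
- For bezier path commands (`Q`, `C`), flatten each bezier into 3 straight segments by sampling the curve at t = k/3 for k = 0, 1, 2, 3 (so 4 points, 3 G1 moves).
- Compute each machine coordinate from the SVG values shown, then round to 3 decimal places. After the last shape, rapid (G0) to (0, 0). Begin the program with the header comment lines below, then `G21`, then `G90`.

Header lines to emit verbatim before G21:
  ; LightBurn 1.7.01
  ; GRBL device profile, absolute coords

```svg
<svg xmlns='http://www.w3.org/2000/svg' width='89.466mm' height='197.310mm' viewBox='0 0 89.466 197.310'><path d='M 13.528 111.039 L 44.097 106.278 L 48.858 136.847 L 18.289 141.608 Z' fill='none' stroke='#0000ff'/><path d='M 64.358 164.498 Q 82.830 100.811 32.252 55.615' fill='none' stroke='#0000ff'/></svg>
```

; LightBurn 1.7.01
; GRBL device profile, absolute coords
G21
G90
G0 X13.528 Y86.271
M4 S203
G01 X44.097 Y91.032 F2706
G01 X48.858 Y60.463 F2706
G01 X18.289 Y55.702 F2706
G01 X13.528 Y86.271 F2706
M5
G0 X64.358 Y32.812
M4 S203
G01 X69.000 Y73.215 F2706
G01 X58.298 Y109.510 F2706
G01 X32.252 Y141.695 F2706
M5
G0 X0.000 Y0.000

1 u = 1 mm; y_m = 197.310 − y.

[1] `<path>` regular polygon, #0000ff→engrave S203 F2706: (13.528,86.271) → (44.097,91.032) → (48.858,60.463) → (18.289,55.702) → (13.528,86.271) (closed)

[2] `<path>` quadratic bezier, #0000ff→engrave S203 F2706: (64.358,32.812) → (69.000,73.215) → (58.298,109.510) → (32.252,141.695)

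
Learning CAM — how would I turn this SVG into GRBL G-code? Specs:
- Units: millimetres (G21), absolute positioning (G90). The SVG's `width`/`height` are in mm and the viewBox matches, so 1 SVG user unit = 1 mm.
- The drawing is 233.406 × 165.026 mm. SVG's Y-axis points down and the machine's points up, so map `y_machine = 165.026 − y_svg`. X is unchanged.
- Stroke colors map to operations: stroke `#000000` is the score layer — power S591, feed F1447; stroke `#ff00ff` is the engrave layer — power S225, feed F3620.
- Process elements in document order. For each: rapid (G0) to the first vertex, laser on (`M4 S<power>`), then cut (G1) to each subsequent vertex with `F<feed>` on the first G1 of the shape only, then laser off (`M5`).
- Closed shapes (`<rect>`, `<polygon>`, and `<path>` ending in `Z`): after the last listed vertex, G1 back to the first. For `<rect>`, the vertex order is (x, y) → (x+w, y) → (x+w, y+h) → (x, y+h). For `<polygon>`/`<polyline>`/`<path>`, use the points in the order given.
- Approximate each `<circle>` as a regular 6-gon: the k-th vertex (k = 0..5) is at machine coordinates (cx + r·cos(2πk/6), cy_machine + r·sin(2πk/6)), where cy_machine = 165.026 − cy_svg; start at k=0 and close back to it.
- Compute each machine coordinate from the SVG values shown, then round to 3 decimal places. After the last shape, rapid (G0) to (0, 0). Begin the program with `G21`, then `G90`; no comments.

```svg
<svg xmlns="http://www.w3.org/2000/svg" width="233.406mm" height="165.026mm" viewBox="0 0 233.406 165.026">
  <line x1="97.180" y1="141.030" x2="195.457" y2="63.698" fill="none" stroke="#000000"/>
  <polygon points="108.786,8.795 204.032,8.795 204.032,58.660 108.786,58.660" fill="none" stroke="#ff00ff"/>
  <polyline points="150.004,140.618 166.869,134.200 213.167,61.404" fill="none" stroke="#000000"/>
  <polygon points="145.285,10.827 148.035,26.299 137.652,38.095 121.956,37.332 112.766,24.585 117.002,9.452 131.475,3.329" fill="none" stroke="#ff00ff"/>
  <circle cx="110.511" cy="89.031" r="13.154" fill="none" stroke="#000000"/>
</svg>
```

G21
G90
G0 X97.180 Y23.996
M4 S591
G1 X195.457 Y101.328 F1447
M5
G0 X108.786 Y156.231
M4 S225
G1 X204.032 Y156.231 F3620
G1 X204.032 Y106.366
G1 X108.786 Y106.366
G1 X108.786 Y156.231
M5
G0 X150.004 Y24.408
M4 S591
G1 X166.869 Y30.826 F1447
G1 X213.167 Y103.622
M5
G0 X145.285 Y154.199
M4 S225
G1 X148.035 Y138.727 F3620
G1 X137.652 Y126.931
G1 X121.956 Y127.694
G1 X112.766 Y140.441
G1 X117.002 Y155.574
G1 X131.475 Y161.697
G1 X145.285 Y154.199
M5
G0 X123.665 Y75.995
M4 S591
G1 X117.088 Y87.387 F1447
G1 X103.934 Y87.387
G1 X97.357 Y75.995
G1 X103.934 Y64.603
G1 X117.088 Y64.603
G1 X123.665 Y75.995
M5
G0 X0.000 Y0.000

1 u = 1 mm; y_m = 165.026 − y.

[1] `<line>` line segment, #000000→score S591 F1447: (97.180,23.996) → (195.457,101.328)

[2] `<polygon>` rectangle, #ff00ff→engrave S225 F3620: (108.786,156.231) → (204.032,156.231) → (204.032,106.366) → (108.786,106.366) → (108.786,156.231) (closed)

[3] `<polyline>` open polyline, #000000→score S591 F1447: (150.004,24.408) → (166.869,30.826) → (213.167,103.622)

[4] `<polygon>` regular polygon, #ff00ff→engrave S225 F3620: (145.285,154.199) → (148.035,138.727) → (137.652,126.931) → (121.956,127.694) → (112.766,140.441) → (117.002,155.574) → (131.475,161.697) → (145.285,154.199) (closed)

[5] `<circle>` circle, #000000→score S591 F1447: (123.665,75.995) → (117.088,87.387) → (103.934,87.387) → (97.357,75.995) → (103.934,64.603) → (117.088,64.603) → (123.665,75.995) (closed)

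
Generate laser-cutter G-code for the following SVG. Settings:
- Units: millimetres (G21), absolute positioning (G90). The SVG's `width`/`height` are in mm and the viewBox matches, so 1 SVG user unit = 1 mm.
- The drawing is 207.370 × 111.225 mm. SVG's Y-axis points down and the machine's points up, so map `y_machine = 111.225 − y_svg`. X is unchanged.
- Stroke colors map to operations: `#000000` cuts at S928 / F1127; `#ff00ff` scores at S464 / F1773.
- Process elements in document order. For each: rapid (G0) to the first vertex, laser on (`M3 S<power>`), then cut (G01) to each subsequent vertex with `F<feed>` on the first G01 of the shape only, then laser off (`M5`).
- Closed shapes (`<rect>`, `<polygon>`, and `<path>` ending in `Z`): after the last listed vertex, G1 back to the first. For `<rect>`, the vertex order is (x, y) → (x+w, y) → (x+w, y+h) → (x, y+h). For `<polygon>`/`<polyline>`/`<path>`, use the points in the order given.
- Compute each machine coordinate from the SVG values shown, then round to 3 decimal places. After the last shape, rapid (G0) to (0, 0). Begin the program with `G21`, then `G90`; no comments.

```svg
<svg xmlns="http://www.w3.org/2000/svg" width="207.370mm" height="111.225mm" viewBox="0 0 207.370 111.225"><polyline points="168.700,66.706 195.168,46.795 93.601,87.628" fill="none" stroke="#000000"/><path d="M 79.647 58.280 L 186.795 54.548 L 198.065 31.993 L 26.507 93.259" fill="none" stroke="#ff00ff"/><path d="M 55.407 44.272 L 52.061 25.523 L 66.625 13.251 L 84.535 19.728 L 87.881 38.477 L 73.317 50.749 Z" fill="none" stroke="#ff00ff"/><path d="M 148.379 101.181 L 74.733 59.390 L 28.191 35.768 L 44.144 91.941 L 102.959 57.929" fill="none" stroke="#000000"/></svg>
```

1 u = 1 mm; y_m = 111.225 − y.

[1] `<polyline>` open polyline, #000000→cut S928 F1127: (168.700,44.519) → (195.168,64.430) → (93.601,23.597)

[2] `<path>` open polyline, #ff00ff→score S464 F1773: (79.647,52.945) → (186.795,56.677) → (198.065,79.232) → (26.507,17.966)

[3] `<path>` regular polygon, #ff00ff→score S464 F1773: (55.407,66.953) → (52.061,85.702) → (66.625,97.974) → (84.535,91.497) → (87.881,72.748) → (73.317,60.476) → (55.407,66.953) (closed)

[4] `<path>` open polyline, #000000→cut S928 F1127: (148.379,10.044) → (74.733,51.835) → (28.191,75.457) → (44.144,19.284) → (102.959,53.296)

G21
G90
G0 X168.700 Y44.519
M3 S928
G01 X195.168 Y64.430 F1127
G01 X93.601 Y23.597
M5
G0 X79.647 Y52.945
M3 S464
G01 X186.795 Y56.677 F1773
G01 X198.065 Y79.232
G01 X26.507 Y17.966
M5
G0 X55.407 Y66.953
M3 S464
G01 X52.061 Y85.702 F1773
G01 X66.625 Y97.974
G01 X84.535 Y91.497
G01 X87.881 Y72.748
G01 X73.317 Y60.476
G01 X55.407 Y66.953
M5
G0 X148.379 Y10.044
M3 S928
G01 X74.733 Y51.835 F1127
G01 X28.191 Y75.457
G01 X44.144 Y19.284
G01 X102.959 Y53.296
M5
G0 X0.000 Y0.000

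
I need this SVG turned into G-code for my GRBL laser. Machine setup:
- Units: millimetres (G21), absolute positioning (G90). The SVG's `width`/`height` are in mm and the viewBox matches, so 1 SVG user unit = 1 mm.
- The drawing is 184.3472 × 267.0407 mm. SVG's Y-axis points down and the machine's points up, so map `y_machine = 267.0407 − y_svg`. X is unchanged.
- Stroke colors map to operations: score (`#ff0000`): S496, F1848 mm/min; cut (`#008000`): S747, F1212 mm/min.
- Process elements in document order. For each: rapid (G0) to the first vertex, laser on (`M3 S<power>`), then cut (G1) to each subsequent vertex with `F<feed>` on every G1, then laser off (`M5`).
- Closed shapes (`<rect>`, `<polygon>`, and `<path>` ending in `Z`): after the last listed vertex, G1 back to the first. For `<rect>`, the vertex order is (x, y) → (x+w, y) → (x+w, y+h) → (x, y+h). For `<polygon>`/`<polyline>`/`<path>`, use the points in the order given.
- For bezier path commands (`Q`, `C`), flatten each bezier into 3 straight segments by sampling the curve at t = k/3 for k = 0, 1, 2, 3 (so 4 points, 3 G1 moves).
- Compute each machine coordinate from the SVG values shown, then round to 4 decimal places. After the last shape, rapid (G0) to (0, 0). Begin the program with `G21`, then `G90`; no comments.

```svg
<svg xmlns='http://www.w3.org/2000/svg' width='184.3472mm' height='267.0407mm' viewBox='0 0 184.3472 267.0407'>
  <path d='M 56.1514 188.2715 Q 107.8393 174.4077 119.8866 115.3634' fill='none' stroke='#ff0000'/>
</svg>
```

G21
G90
G0 X56.1514 Y78.7692
M3 S496
G1 X86.2055 Y93.0318 F1848
G1 X107.4506 Y117.3345 F1848
G1 X119.8866 Y151.6773 F1848
M5
G0 X0.0000 Y0.0000

1 u = 1 mm; y_m = 267.0407 − y.

[1] `<path>` quadratic bezier, #ff0000→score S496 F1848: (56.1514,78.7692) → (86.2055,93.0318) → (107.4506,117.3345) → (119.8866,151.6773)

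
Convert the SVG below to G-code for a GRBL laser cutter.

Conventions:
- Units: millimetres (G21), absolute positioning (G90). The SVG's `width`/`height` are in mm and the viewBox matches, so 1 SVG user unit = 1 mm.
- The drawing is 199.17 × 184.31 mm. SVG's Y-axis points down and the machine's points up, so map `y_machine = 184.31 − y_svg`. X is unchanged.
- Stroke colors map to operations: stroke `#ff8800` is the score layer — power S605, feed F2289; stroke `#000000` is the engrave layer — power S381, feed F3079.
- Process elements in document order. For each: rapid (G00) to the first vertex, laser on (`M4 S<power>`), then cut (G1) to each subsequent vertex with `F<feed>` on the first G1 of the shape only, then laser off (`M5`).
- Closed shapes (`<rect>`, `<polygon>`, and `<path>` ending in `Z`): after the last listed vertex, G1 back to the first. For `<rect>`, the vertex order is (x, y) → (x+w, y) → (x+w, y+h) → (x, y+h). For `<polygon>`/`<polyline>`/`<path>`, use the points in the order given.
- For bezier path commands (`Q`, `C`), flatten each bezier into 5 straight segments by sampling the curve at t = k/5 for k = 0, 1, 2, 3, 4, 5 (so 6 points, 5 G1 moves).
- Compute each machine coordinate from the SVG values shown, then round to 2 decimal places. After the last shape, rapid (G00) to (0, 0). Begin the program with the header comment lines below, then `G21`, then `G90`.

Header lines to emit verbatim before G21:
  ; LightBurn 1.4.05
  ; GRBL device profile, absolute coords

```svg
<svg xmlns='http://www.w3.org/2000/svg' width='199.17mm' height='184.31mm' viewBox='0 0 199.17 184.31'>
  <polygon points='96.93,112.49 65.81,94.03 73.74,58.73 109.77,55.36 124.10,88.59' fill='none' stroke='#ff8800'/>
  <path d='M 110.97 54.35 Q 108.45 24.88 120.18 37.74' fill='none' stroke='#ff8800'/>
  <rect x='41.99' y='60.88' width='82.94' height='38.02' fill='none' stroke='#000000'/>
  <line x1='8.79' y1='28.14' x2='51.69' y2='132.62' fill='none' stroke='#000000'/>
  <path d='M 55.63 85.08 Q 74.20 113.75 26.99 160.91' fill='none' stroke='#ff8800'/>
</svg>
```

; LightBurn 1.4.05
; GRBL device profile, absolute coords
G21
G90
G00 X96.93 Y71.82
M4 S605
G1 X65.81 Y90.28 F2289
G1 X73.74 Y125.58
G1 X109.77 Y128.95
G1 X124.10 Y95.72
G1 X96.93 Y71.82
M5
G00 X110.97 Y129.96
M4 S605
G1 X110.53 Y140.05 F2289
G1 X111.23 Y146.76
G1 X113.08 Y150.09
G1 X116.06 Y150.02
G1 X120.18 Y146.57
M5
G00 X41.99 Y123.43
M4 S381
G1 X124.93 Y123.43 F3079
G1 X124.93 Y85.41
G1 X41.99 Y85.41
G1 X41.99 Y123.43
M5
G00 X8.79 Y156.17
M4 S381
G1 X51.69 Y51.69 F3079
M5
G00 X55.63 Y99.23
M4 S605
G1 X60.43 Y87.02 F2289
G1 X59.96 Y73.34
G1 X54.23 Y58.17
G1 X43.24 Y41.52
G1 X26.99 Y23.40
M5
G00 X0.00 Y0.00

1 u = 1 mm; y_m = 184.31 − y.

[1] `<polygon>` regular polygon, #ff8800→score S605 F2289: (96.93,71.82) → (65.81,90.28) → (73.74,125.58) → (109.77,128.95) → (124.10,95.72) → (96.93,71.82) (closed)

[2] `<path>` quadratic bezier, #ff8800→score S605 F2289: (110.97,129.96) → (110.53,140.05) → (111.23,146.76) → (113.08,150.09) → (116.06,150.02) → (120.18,146.57)

[3] `<rect>` rectangle, #000000→engrave S381 F3079: (41.99,123.43) → (124.93,123.43) → (124.93,85.41) → (41.99,85.41) → (41.99,123.43) (closed)

[4] `<line>` line segment, #000000→engrave S381 F3079: (8.79,156.17) → (51.69,51.69)

[5] `<path>` quadratic bezier, #ff8800→score S605 F2289: (55.63,99.23) → (60.43,87.02) → (59.96,73.34) → (54.23,58.17) → (43.24,41.52) → (26.99,23.40)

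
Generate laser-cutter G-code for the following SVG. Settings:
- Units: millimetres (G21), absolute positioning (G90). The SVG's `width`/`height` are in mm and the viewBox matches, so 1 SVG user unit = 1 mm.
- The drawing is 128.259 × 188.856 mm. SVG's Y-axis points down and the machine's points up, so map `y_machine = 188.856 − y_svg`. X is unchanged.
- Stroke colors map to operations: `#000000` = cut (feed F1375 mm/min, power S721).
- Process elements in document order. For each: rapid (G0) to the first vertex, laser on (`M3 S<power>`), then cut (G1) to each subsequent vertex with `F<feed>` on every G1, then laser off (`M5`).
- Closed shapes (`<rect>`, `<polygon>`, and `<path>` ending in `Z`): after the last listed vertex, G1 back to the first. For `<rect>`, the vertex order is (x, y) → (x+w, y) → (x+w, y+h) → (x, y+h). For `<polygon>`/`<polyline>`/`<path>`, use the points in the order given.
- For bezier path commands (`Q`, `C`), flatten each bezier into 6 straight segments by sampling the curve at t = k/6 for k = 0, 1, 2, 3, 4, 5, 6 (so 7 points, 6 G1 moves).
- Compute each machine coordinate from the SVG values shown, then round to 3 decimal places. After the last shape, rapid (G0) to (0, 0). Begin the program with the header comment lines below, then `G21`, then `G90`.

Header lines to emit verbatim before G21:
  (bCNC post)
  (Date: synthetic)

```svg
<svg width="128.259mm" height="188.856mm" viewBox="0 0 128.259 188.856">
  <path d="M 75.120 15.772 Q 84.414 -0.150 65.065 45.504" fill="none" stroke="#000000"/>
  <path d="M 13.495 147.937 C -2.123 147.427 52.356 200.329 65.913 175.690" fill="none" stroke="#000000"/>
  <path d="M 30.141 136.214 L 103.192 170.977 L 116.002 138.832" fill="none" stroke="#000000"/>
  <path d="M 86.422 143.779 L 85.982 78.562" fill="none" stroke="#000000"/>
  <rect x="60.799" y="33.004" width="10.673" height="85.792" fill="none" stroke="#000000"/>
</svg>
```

(bCNC post)
(Date: synthetic)
G21
G90
G0 X75.120 Y173.084
M3 S721
G1 X77.422 Y176.681 F1375
G1 X78.133 Y176.857 F1375
G1 X77.253 Y173.612 F1375
G1 X74.782 Y166.946 F1375
G1 X70.719 Y156.860 F1375
G1 X65.065 Y143.352 F1375
M5
G0 X13.495 Y40.919
M3 S721
G1 X11.013 Y37.329 F1375
G1 X17.131 Y28.475 F1375
G1 X28.763 Y17.994 F1375
G1 X42.827 Y9.524 F1375
G1 X56.238 Y6.702 F1375
G1 X65.913 Y13.166 F1375
M5
G0 X30.141 Y52.642
M3 S721
G1 X103.192 Y17.879 F1375
G1 X116.002 Y50.024 F1375
M5
G0 X86.422 Y45.077
M3 S721
G1 X85.982 Y110.294 F1375
M5
G0 X60.799 Y155.852
M3 S721
G1 X71.472 Y155.852 F1375
G1 X71.472 Y70.060 F1375
G1 X60.799 Y70.060 F1375
G1 X60.799 Y155.852 F1375
M5
G0 X0.000 Y0.000

1 u = 1 mm; y_m = 188.856 − y.

[1] `<path>` quadratic bezier, #000000→cut S721 F1375: (75.120,173.084) → (77.422,176.681) → (78.133,176.857) → (77.253,173.612) → (74.782,166.946) → (70.719,156.860) → (65.065,143.352)

[2] `<path>` cubic bezier, #000000→cut S721 F1375: (13.495,40.919) → (11.013,37.329) → (17.131,28.475) → (28.763,17.994) → (42.827,9.524) → (56.238,6.702) → (65.913,13.166)

[3] `<path>` open polyline, #000000→cut S721 F1375: (30.141,52.642) → (103.192,17.879) → (116.002,50.024)

[4] `<path>` line segment, #000000→cut S721 F1375: (86.422,45.077) → (85.982,110.294)

[5] `<rect>` rectangle, #000000→cut S721 F1375: (60.799,155.852) → (71.472,155.852) → (71.472,70.060) → (60.799,70.060) → (60.799,155.852) (closed)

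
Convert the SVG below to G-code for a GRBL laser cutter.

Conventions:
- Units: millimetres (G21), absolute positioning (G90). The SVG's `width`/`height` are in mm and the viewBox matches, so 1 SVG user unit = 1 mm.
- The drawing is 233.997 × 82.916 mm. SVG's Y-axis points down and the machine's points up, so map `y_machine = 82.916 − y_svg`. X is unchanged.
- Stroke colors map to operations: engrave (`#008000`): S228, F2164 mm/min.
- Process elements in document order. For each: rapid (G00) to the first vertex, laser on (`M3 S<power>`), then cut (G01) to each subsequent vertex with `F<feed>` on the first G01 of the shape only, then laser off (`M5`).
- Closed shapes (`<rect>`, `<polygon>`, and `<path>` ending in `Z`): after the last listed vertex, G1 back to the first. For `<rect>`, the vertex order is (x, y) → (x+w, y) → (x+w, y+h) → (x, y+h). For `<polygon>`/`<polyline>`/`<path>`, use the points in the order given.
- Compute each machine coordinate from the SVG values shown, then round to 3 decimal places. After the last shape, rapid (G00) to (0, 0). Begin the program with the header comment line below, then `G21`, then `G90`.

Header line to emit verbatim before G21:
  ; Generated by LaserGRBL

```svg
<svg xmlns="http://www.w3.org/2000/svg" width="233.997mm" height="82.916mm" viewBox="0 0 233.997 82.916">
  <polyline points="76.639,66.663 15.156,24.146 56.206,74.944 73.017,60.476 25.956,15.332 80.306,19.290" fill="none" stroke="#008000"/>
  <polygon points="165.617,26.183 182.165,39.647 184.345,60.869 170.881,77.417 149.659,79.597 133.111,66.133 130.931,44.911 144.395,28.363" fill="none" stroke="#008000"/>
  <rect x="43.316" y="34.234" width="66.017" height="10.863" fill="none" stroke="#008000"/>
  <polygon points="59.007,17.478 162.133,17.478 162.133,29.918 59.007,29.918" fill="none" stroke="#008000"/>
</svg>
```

; Generated by LaserGRBL
G21
G90
G00 X76.639 Y16.253
M3 S228
G01 X15.156 Y58.770 F2164
G01 X56.206 Y7.972
G01 X73.017 Y22.440
G01 X25.956 Y67.584
G01 X80.306 Y63.626
M5
G00 X165.617 Y56.733
M3 S228
G01 X182.165 Y43.269 F2164
G01 X184.345 Y22.047
G01 X170.881 Y5.499
G01 X149.659 Y3.319
G01 X133.111 Y16.783
G01 X130.931 Y38.005
G01 X144.395 Y54.553
G01 X165.617 Y56.733
M5
G00 X43.316 Y48.682
M3 S228
G01 X109.333 Y48.682 F2164
G01 X109.333 Y37.819
G01 X43.316 Y37.819
G01 X43.316 Y48.682
M5
G00 X59.007 Y65.438
M3 S228
G01 X162.133 Y65.438 F2164
G01 X162.133 Y52.998
G01 X59.007 Y52.998
G01 X59.007 Y65.438
M5
G00 X0.000 Y0.000

viewBox `0 0 233.997 82.916` with mm width/height → 1 unit = 1 mm. Flip: y_m = 82.916 − y_svg.

**Shape 1** — `<polyline>` open polyline, stroke `#008000` → engrave (S228, F2164). Machine vertices: (76.639,16.253) → (15.156,58.770) → (56.206,7.972) → (73.017,22.440) → (25.956,67.584) → (80.306,63.626). Open path.

**Shape 2** — `<polygon>` regular polygon, stroke `#008000` → engrave (S228, F2164). Machine vertices: (165.617,56.733) → (182.165,43.269) → (184.345,22.047) → (170.881,5.499) → (149.659,3.319) → (133.111,16.783) → (130.931,38.005) → (144.395,54.553) → (165.617,56.733). Closed: final G1 returns to the first vertex.

**Shape 3** — `<rect>` rectangle, stroke `#008000` → engrave (S228, F2164). Machine vertices: (43.316,48.682) → (109.333,48.682) → (109.333,37.819) → (43.316,37.819) → (43.316,48.682). Closed: final G1 returns to the first vertex.

**Shape 4** — `<polygon>` rectangle, stroke `#008000` → engrave (S228, F2164). Machine vertices: (59.007,65.438) → (162.133,65.438) → (162.133,52.998) → (59.007,52.998) → (59.007,65.438). Closed: final G1 returns to the first vertex.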